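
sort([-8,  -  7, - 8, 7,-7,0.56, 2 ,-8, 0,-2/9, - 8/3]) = [  -  8,- 8 , - 8, - 7, - 7, - 8/3 , - 2/9,0,0.56, 2, 7 ] 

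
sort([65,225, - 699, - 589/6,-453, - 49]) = [ -699,- 453, - 589/6 , - 49, 65,225 ] 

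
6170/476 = 12 + 229/238 = 12.96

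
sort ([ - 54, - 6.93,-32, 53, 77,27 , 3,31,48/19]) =[ - 54, - 32, - 6.93,48/19,3,  27, 31,53, 77 ] 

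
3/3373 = 3/3373 = 0.00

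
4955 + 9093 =14048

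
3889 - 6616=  - 2727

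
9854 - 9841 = 13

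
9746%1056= 242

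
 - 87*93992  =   - 8177304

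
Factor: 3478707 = 3^4*67^1*641^1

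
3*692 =2076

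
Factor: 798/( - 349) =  - 2^1*3^1 * 7^1*19^1 * 349^ (-1) 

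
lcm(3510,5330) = 143910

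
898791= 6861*131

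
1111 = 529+582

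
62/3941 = 62/3941 = 0.02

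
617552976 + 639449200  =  1257002176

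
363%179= 5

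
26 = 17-  -  9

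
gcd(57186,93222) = 18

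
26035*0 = 0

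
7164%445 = 44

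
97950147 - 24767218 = 73182929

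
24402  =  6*4067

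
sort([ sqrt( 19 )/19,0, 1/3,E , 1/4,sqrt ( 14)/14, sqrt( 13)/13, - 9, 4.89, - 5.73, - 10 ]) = [ - 10, -9, - 5.73,0,sqrt (19)/19,1/4,  sqrt (14)/14,sqrt(13)/13, 1/3, E , 4.89]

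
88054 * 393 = 34605222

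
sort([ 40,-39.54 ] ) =[-39.54, 40 ] 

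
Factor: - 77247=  - 3^3 * 2861^1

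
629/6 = 104+5/6= 104.83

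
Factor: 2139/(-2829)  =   - 31^1*41^( - 1)  =  - 31/41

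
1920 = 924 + 996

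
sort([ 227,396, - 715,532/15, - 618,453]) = [ - 715 , - 618, 532/15,227, 396 , 453 ]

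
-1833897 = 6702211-8536108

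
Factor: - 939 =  - 3^1*313^1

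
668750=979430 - 310680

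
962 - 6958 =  - 5996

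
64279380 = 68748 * 935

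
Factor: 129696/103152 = 2^1 * 193^1 * 307^( - 1) = 386/307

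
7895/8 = 7895/8 = 986.88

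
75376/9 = 75376/9 = 8375.11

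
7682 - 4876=2806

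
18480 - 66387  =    -  47907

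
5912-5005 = 907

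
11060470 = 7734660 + 3325810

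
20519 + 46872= 67391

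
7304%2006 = 1286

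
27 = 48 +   -  21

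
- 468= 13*( -36 )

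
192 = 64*3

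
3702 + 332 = 4034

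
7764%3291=1182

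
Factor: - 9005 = -5^1*1801^1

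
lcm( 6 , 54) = 54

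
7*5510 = 38570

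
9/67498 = 9/67498 = 0.00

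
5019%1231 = 95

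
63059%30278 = 2503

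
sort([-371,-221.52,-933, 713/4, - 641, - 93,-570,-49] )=[ - 933, - 641, - 570,-371, - 221.52,-93 , - 49, 713/4] 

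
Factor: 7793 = 7793^1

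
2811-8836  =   - 6025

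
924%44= 0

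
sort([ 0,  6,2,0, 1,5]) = [ 0 , 0,1,2, 5,6] 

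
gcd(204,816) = 204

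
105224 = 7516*14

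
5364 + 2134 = 7498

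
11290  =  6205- - 5085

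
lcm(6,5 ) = 30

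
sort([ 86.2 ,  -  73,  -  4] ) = [-73, - 4,86.2]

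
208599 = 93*2243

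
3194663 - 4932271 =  - 1737608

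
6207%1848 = 663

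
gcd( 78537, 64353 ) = 3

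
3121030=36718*85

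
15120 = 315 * 48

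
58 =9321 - 9263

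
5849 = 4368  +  1481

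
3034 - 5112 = - 2078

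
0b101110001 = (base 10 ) 369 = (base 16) 171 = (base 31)bs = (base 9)450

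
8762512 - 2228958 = 6533554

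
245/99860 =49/19972 = 0.00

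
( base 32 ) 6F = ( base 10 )207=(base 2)11001111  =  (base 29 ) 74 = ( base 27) 7i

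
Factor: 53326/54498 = 91/93 = 3^(- 1)*7^1  *13^1*31^(- 1) 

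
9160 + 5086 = 14246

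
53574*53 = 2839422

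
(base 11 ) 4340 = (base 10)5731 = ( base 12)3397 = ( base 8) 13143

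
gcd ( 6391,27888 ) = 581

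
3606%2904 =702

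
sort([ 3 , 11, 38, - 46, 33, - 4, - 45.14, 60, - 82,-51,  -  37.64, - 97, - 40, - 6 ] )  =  [ - 97, - 82, -51, - 46,  -  45.14,-40, - 37.64, - 6 , - 4,3,11,33, 38, 60] 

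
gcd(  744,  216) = 24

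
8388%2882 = 2624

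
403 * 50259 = 20254377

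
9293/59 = 9293/59  =  157.51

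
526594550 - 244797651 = 281796899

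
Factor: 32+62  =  94 = 2^1*47^1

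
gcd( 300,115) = 5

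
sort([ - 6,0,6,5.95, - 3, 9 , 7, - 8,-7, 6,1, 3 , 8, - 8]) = [ - 8, - 8 , - 7,  -  6,-3,  0, 1, 3,  5.95, 6, 6 , 7, 8 , 9]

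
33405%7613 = 2953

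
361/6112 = 361/6112 = 0.06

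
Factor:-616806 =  - 2^1*3^2 * 34267^1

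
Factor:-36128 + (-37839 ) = -73967 = - 17^1 * 19^1*229^1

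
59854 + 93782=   153636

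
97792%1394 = 212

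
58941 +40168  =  99109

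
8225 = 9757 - 1532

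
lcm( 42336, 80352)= 3937248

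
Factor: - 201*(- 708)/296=35577/74 = 2^( -1 )*3^2*37^( - 1 )*59^1*67^1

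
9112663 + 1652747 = 10765410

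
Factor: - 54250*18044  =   - 978887000 = - 2^3*5^3*7^1*13^1*31^1*347^1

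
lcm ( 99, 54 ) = 594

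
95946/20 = 4797 + 3/10 = 4797.30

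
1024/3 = 1024/3 = 341.33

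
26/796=13/398 = 0.03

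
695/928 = 695/928 = 0.75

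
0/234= 0 = 0.00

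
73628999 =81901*899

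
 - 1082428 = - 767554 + - 314874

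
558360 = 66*8460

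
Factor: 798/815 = 2^1*3^1*5^(- 1)*7^1*19^1*163^ ( - 1 )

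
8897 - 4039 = 4858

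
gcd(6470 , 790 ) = 10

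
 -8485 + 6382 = -2103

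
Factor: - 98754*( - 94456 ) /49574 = 2^3* 3^1*7^( - 1) * 109^1 * 151^1*3541^(- 1) * 11807^1 = 4663953912/24787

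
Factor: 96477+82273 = 2^1*5^4*11^1*13^1 = 178750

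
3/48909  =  1/16303 = 0.00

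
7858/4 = 3929/2= 1964.50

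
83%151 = 83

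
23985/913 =26+247/913 = 26.27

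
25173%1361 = 675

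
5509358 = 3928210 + 1581148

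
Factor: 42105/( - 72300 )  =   - 2807/4820 = - 2^( - 2)*5^( - 1) * 7^1*241^(-1)*401^1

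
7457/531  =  14 + 23/531 = 14.04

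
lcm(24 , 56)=168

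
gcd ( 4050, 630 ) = 90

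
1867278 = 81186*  23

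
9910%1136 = 822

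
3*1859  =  5577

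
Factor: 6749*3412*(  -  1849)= - 2^2*17^1*43^2* 397^1*853^1= - 42578010212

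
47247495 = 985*47967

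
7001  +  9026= 16027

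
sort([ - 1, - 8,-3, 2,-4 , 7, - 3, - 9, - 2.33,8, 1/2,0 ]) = [ - 9, - 8, - 4, - 3,  -  3, - 2.33, - 1,0,1/2,2,7,  8]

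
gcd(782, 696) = 2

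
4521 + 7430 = 11951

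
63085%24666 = 13753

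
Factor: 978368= 2^6*15287^1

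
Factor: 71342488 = 2^3*7^1*397^1 * 3209^1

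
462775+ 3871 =466646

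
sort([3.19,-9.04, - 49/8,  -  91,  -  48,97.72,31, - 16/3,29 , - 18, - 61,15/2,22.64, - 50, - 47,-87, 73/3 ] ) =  [ - 91, - 87, - 61, - 50, - 48, - 47,-18, - 9.04  , - 49/8, - 16/3, 3.19, 15/2, 22.64,73/3,29,31,97.72 ]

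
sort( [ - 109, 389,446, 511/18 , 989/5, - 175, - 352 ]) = [ - 352,-175, -109,511/18, 989/5, 389,446 ] 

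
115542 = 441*262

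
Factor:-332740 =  - 2^2*  5^1 * 127^1*131^1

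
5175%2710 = 2465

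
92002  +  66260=158262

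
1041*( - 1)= - 1041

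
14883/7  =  2126 + 1/7 = 2126.14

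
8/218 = 4/109 = 0.04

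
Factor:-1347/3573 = -449/1191= -3^( - 1)*397^(-1) *449^1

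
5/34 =5/34 = 0.15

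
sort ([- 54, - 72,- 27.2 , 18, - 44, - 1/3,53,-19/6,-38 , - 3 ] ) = [ - 72,-54,-44, - 38, - 27.2, - 19/6 ,  -  3, - 1/3, 18, 53]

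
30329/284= 106 + 225/284  =  106.79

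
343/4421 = 343/4421 = 0.08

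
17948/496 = 36+23/124=36.19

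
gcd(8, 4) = 4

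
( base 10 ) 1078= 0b10000110110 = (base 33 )WM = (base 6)4554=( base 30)15s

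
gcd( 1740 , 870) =870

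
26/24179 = 26/24179=0.00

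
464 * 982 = 455648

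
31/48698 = 31/48698 = 0.00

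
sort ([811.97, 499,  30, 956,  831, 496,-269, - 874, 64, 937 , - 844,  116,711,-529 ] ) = [- 874, - 844, - 529, - 269,30, 64,116,496, 499,  711,811.97, 831,937, 956]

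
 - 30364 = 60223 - 90587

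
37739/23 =1640 + 19/23 = 1640.83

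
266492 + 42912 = 309404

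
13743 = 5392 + 8351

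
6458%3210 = 38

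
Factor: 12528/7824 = 3^2*29^1*163^(- 1) = 261/163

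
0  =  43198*0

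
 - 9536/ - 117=9536/117= 81.50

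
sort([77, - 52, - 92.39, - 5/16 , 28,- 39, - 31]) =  [ - 92.39, - 52, - 39, - 31, - 5/16,28, 77 ] 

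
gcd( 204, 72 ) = 12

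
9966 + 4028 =13994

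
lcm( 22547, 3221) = 22547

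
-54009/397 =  - 54009/397 = - 136.04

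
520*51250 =26650000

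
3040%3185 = 3040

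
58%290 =58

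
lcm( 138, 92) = 276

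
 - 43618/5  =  -43618/5 = - 8723.60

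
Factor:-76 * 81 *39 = -240084=-2^2*3^5* 13^1*19^1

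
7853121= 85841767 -77988646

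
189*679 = 128331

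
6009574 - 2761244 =3248330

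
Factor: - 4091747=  - 11^1*17^1*21881^1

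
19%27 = 19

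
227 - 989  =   - 762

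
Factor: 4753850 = 2^1*5^2*31^1*3067^1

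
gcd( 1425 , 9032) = 1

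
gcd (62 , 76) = 2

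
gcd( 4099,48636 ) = 1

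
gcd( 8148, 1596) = 84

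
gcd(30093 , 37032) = 3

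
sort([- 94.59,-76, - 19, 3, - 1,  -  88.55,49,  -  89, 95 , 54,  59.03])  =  [ - 94.59, - 89, - 88.55,  -  76, - 19 , - 1,  3, 49,54, 59.03, 95]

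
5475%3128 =2347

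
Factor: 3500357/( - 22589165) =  - 5^( - 1 )*7^1 * 101^1*4951^1 * 4517833^( - 1 )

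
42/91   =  6/13 = 0.46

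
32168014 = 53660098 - 21492084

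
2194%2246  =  2194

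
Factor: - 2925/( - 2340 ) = 2^ ( - 2)*5^1=   5/4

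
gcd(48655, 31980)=5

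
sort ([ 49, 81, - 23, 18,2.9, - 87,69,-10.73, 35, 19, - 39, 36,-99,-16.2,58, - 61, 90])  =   [ - 99, - 87,-61,  -  39, - 23 ,-16.2, - 10.73, 2.9,18,19, 35,36, 49, 58,69  ,  81,90]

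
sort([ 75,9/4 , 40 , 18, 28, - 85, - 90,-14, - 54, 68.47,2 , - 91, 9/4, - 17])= [ - 91, - 90 , - 85,-54,-17, - 14, 2 , 9/4, 9/4, 18,28 , 40, 68.47, 75 ] 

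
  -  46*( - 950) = 43700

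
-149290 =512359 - 661649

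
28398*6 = 170388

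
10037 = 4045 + 5992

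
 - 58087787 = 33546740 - 91634527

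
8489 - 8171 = 318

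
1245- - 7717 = 8962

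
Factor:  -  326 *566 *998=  - 2^3*163^1*283^1  *  499^1 = - 184146968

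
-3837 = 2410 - 6247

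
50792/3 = 16930 + 2/3 = 16930.67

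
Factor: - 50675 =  - 5^2*2027^1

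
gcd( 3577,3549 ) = 7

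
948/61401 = 316/20467 = 0.02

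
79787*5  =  398935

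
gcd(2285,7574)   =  1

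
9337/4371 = 2+ 595/4371   =  2.14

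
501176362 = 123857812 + 377318550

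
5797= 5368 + 429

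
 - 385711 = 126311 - 512022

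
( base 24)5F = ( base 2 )10000111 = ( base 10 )135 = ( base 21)69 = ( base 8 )207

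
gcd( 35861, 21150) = 47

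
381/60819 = 127/20273 = 0.01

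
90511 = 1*90511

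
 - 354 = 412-766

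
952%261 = 169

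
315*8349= 2629935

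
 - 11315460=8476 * ( - 1335) 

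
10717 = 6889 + 3828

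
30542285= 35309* 865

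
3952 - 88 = 3864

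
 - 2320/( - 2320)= 1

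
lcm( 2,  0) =0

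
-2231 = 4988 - 7219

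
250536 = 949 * 264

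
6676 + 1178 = 7854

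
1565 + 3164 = 4729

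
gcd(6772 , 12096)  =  4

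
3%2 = 1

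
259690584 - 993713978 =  - 734023394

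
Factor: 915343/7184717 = 11^1*13^1*19^ (-1) * 23^( - 1)*37^1*41^( - 1)*173^1*401^( - 1)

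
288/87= 96/29 = 3.31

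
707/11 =707/11 = 64.27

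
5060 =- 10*( - 506 )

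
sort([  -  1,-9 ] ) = [ - 9, - 1]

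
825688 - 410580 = 415108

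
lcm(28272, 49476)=197904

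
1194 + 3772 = 4966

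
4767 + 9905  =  14672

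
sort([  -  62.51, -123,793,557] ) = [ - 123, - 62.51 , 557,793]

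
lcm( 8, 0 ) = 0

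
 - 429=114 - 543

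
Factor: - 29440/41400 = -2^5*3^( - 2 ) * 5^(-1)=-32/45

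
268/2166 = 134/1083= 0.12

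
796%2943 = 796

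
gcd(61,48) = 1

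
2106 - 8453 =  - 6347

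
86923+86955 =173878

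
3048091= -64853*( - 47)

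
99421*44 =4374524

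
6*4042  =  24252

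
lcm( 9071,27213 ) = 27213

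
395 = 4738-4343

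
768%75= 18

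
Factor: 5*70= 2^1*5^2*7^1 = 350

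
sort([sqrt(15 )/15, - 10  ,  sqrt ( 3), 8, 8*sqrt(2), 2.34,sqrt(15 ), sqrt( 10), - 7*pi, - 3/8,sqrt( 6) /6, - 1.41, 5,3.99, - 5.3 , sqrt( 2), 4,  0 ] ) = [ - 7*pi,-10, - 5.3,-1.41, - 3/8,0,sqrt ( 15 )/15, sqrt( 6)/6, sqrt (2), sqrt( 3),  2.34, sqrt (10 ),sqrt (15 ), 3.99, 4, 5, 8,  8*sqrt( 2)]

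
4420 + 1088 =5508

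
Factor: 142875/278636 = 2^( - 2 )*3^2*5^3*41^ ( - 1 )*127^1*1699^( - 1 )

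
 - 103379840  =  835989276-939369116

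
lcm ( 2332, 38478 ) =76956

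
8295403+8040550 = 16335953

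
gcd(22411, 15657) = 307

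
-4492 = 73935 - 78427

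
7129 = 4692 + 2437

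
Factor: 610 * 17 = 2^1*5^1*17^1  *  61^1 = 10370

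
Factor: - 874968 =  - 2^3 * 3^1*36457^1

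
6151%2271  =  1609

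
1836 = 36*51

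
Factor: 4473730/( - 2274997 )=-2^1*5^1 *23^1 *31^( - 1)*53^1*367^1*73387^( - 1)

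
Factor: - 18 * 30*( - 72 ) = 38880 = 2^5 * 3^5*5^1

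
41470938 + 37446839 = 78917777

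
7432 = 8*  929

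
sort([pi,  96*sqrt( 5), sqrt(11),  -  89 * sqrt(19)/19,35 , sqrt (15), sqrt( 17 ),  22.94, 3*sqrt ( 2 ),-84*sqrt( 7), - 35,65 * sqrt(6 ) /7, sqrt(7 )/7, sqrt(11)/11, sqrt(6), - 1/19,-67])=[ - 84 * sqrt ( 7), - 67,-35, - 89*sqrt( 19)/19 , - 1/19,sqrt(11) /11,sqrt(7 ) /7,sqrt(6),pi,sqrt( 11 ),sqrt ( 15), sqrt(17),3*  sqrt(2) , 65*sqrt(6 )/7,22.94,35,96*sqrt( 5 )]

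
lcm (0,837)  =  0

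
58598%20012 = 18574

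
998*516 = 514968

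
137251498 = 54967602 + 82283896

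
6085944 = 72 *84527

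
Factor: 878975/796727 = 5^2*19^( - 2)*2207^( - 1)*35159^1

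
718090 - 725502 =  - 7412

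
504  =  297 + 207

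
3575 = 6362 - 2787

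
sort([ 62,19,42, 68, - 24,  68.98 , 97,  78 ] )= [ - 24 , 19,42, 62, 68,  68.98,  78 , 97 ] 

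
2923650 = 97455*30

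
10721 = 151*71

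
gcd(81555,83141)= 1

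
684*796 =544464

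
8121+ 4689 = 12810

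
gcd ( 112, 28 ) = 28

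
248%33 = 17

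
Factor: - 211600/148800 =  - 2^( -2)*3^( - 1 )*23^2*31^ ( - 1) = - 529/372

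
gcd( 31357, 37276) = 1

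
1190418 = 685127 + 505291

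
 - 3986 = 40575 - 44561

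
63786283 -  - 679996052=743782335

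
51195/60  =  853 + 1/4 = 853.25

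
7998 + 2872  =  10870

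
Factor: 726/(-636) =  - 2^ (-1 )*11^2*53^(- 1) = - 121/106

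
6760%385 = 215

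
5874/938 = 2937/469 =6.26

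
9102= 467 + 8635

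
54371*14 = 761194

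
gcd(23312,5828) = 5828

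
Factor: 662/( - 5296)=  - 2^( - 3) = - 1/8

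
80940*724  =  58600560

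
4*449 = 1796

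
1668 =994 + 674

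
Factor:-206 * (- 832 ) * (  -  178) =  - 2^8 * 13^1 * 89^1 * 103^1 = -30507776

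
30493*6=182958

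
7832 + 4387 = 12219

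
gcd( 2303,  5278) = 7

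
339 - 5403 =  - 5064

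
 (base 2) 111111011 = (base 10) 507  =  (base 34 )EV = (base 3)200210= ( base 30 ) GR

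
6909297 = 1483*4659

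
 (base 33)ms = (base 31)oa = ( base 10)754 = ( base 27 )10p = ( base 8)1362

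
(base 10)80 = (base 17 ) 4c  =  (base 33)2e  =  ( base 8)120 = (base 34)2C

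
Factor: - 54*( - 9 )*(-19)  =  -2^1*3^5*19^1 = - 9234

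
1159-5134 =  - 3975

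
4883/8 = 610 + 3/8  =  610.38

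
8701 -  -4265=12966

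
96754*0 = 0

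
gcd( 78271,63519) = 1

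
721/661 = 721/661 = 1.09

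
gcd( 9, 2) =1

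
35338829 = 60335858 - 24997029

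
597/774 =199/258= 0.77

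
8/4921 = 8/4921 =0.00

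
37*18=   666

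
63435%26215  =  11005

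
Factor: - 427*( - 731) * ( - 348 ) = - 108623676 = - 2^2  *  3^1*7^1 * 17^1*29^1*43^1*61^1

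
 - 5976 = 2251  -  8227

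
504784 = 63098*8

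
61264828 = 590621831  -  529357003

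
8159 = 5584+2575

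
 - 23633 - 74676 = -98309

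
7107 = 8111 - 1004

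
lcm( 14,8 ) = 56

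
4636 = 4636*1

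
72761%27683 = 17395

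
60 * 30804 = 1848240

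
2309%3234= 2309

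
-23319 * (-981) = 22875939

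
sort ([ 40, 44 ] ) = [ 40,44] 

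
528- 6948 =  -  6420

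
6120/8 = 765 = 765.00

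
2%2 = 0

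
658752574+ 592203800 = 1250956374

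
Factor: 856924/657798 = 2^1*3^( -1)*17^( - 1)*283^1*757^1*6449^( - 1)  =  428462/328899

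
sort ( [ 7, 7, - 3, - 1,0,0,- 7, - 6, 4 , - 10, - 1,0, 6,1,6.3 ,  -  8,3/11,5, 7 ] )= [- 10, - 8,-7, - 6, - 3, - 1,-1, 0, 0,  0,3/11,1, 4,5,6,6.3,7,7,7 ]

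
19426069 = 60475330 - 41049261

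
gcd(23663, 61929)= 1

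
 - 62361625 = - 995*62675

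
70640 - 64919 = 5721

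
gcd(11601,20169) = 9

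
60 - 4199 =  - 4139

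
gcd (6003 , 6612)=87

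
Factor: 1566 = 2^1*3^3*29^1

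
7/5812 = 7/5812 = 0.00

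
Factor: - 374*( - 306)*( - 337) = -2^2*3^2*11^1*17^2 *337^1 = - 38567628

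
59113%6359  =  1882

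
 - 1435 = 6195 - 7630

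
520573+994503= 1515076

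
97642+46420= 144062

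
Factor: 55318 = 2^1*17^1*1627^1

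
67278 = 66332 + 946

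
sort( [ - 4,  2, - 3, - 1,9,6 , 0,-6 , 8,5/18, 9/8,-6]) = [ - 6, - 6, - 4,  -  3,-1, 0 , 5/18, 9/8,2, 6, 8, 9]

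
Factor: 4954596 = 2^2*3^1*37^1*11159^1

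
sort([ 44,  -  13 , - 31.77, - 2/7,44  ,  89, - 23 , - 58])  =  [ - 58, - 31.77, - 23,-13, - 2/7, 44,44, 89]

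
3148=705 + 2443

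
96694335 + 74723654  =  171417989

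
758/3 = 252 + 2/3 =252.67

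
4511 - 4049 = 462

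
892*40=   35680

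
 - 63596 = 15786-79382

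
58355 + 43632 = 101987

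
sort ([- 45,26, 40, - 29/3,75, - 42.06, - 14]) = [ - 45, - 42.06,-14, - 29/3,26,40,75 ]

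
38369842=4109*9338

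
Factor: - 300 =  - 2^2*3^1*5^2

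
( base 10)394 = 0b110001010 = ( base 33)bv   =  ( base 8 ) 612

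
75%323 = 75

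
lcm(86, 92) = 3956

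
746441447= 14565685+731875762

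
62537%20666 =539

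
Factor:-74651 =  - 19^1 *3929^1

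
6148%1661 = 1165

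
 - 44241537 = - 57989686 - -13748149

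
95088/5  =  95088/5  =  19017.60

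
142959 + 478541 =621500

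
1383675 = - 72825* (- 19) 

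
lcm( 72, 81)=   648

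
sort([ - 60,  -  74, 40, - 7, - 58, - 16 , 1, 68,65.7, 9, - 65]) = [ - 74, - 65, - 60, - 58, - 16, - 7, 1,  9,40, 65.7,  68] 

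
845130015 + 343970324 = 1189100339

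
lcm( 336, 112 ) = 336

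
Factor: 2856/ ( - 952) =-3 =-3^1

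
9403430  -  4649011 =4754419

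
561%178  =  27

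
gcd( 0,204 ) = 204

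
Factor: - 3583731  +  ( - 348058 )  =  -3931789  =  -239^1*16451^1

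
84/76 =21/19   =  1.11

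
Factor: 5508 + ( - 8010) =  - 2^1*3^2 * 139^1= - 2502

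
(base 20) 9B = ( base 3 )21002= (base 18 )AB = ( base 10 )191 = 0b10111111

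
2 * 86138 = 172276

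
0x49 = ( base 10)73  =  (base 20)3d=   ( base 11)67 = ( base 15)4d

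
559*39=21801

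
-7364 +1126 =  - 6238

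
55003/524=104+ 507/524 = 104.97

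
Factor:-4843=  -  29^1*167^1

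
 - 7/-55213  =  7/55213 = 0.00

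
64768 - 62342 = 2426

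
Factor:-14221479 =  -3^1* 61^1*77713^1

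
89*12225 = 1088025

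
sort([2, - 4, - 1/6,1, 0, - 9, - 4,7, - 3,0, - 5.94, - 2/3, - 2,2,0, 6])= [ - 9, - 5.94, - 4, - 4,-3, - 2, - 2/3, - 1/6, 0, 0, 0,1, 2,2, 6,7]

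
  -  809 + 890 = 81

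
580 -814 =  - 234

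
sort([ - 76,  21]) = [ - 76, 21]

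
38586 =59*654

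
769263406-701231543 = 68031863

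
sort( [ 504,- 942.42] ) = [ - 942.42,504] 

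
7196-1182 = 6014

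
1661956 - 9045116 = -7383160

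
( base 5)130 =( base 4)220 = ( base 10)40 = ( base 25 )1f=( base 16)28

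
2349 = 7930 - 5581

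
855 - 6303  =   - 5448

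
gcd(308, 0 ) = 308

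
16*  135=2160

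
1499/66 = 22 + 47/66 = 22.71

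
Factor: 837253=43^1*19471^1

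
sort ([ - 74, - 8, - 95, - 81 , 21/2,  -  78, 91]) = [ - 95, - 81, - 78, - 74, - 8, 21/2, 91] 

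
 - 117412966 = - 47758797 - 69654169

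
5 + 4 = 9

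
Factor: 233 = 233^1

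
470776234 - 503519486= - 32743252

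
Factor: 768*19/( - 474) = -2432/79 =- 2^7*19^1*79^ ( - 1)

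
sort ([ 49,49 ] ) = [ 49,49]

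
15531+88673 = 104204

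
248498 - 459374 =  - 210876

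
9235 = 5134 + 4101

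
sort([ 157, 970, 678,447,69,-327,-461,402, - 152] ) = [ - 461, - 327, - 152, 69 , 157 , 402,447,  678,  970] 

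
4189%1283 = 340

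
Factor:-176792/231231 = -2^3*3^( - 1 ) * 11^ ( - 1) * 13^( - 1)*41^1 = - 328/429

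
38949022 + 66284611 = 105233633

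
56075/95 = 11215/19 = 590.26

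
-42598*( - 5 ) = 212990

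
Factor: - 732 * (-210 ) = 153720 =2^3*3^2*5^1 * 7^1  *61^1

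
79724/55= 1449 + 29/55=1449.53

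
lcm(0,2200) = 0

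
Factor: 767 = 13^1*59^1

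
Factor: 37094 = 2^1*17^1*1091^1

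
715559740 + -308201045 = 407358695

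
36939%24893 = 12046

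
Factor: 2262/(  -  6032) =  - 3/8=- 2^ (  -  3) * 3^1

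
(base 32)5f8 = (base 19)FA3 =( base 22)BCK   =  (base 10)5608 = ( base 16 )15E8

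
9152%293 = 69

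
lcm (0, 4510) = 0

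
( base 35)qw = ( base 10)942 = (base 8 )1656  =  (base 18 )2g6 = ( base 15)42c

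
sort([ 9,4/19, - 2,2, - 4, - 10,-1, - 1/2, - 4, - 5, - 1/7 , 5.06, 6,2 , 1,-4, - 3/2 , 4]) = [ -10, - 5, -4, - 4, - 4, - 2,  -  3/2,  -  1 , - 1/2, - 1/7,4/19, 1,2,2, 4, 5.06, 6,  9]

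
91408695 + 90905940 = 182314635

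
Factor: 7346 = 2^1*3673^1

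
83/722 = 83/722  =  0.11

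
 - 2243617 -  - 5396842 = 3153225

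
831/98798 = 831/98798 = 0.01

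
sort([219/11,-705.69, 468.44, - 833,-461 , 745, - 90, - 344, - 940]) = [ - 940, - 833,- 705.69, - 461, - 344, - 90,  219/11, 468.44, 745 ]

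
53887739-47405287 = 6482452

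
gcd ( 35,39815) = 5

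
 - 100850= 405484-506334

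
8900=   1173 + 7727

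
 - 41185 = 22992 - 64177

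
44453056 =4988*8912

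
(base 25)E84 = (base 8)21372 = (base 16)22fa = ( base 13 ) 40ca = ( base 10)8954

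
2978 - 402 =2576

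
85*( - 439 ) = - 37315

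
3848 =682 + 3166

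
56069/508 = 56069/508  =  110.37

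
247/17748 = 247/17748 = 0.01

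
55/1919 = 55/1919 = 0.03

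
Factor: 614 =2^1*307^1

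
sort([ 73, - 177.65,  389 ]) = [ - 177.65, 73,389]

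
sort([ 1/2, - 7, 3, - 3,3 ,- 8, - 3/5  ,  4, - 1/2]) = [ - 8,- 7, - 3, - 3/5, - 1/2, 1/2,3,3,4]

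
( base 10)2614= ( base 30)2R4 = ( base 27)3fm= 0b101000110110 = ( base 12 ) 161A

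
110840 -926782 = - 815942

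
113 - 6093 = -5980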